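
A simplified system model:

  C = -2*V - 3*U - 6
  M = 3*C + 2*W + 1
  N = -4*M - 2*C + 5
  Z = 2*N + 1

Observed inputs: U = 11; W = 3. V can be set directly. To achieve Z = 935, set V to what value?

V = -2

Substituting into the C equation gives C = -2*V - 39.
Substituting into the M equation gives M = -6*V - 110.
Substituting into the N equation gives N = 28*V + 523.
Z becomes 56*V + 1047.
Solve 56*V + 1047 = 935: V = (935 - 1047) / 56 = -2.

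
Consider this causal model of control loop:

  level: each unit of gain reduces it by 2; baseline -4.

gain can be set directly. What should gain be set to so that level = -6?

Solve -2*gain - 4 = -6: gain = (-6 + 4) / -2 = 1.

gain = 1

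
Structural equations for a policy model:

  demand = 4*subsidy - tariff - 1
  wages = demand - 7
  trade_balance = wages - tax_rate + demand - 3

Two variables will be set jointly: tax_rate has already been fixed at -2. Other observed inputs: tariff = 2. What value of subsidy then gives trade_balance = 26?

subsidy = 5

With tax_rate held at -2:
Substituting into the demand equation gives demand = 4*subsidy - 3.
wages becomes 4*subsidy - 10.
Substituting into the trade_balance equation gives trade_balance = 8*subsidy - 14.
Solve 8*subsidy - 14 = 26: subsidy = (26 + 14) / 8 = 5.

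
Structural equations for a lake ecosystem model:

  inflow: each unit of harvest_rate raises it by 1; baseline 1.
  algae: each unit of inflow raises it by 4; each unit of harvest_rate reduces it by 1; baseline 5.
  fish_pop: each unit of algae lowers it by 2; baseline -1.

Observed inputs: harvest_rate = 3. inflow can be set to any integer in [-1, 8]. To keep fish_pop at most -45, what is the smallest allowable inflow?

inflow = 5

Intervening on inflow fixes its value directly, overriding its dependence on harvest_rate.
Substituting into the algae equation gives algae = 4*inflow + 2.
This gives fish_pop = -8*inflow - 5.
Require -8*inflow - 5 ≤ -45, so inflow ≥ 5.
The smallest integer in [-1, 8] satisfying this is 5.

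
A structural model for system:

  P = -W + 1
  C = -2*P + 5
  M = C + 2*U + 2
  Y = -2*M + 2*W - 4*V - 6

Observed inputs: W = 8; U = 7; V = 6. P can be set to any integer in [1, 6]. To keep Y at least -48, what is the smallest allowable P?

Intervening on P fixes its value directly, overriding its dependence on W.
Substituting into the M equation gives M = -2*P + 21.
Substituting into the Y equation gives Y = 4*P - 56.
Require 4*P - 56 ≥ -48, so P ≥ 2.
The smallest integer in [1, 6] satisfying this is 2.

P = 2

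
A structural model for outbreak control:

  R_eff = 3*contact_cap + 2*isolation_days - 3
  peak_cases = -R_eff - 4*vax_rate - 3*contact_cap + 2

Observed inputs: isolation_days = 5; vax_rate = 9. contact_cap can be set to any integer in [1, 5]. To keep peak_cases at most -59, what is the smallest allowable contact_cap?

Substituting into the R_eff equation gives R_eff = 3*contact_cap + 7.
Substituting into the peak_cases equation gives peak_cases = -6*contact_cap - 41.
Require -6*contact_cap - 41 ≤ -59, so contact_cap ≥ 3.
The smallest integer in [1, 5] satisfying this is 3.

contact_cap = 3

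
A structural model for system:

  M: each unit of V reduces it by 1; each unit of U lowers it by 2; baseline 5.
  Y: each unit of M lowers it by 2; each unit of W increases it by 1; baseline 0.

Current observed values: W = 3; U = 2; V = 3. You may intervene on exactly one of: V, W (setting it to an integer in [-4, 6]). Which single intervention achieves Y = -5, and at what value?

Intervening on V: with other inputs at their observed values, Y = 2*V + 1. Solving for -5 gives V = -3, within [-4, 6].
Intervening on W: Y = W + 4. Reaching -5 requires W = -9, outside [-4, 6].

set V = -3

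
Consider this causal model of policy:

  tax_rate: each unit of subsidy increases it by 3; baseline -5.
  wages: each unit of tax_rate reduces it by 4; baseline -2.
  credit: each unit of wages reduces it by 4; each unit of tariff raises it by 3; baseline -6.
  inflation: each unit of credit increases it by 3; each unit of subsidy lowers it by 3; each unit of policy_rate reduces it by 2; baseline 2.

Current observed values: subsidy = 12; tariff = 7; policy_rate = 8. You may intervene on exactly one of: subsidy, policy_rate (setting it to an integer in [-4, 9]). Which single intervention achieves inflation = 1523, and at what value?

set policy_rate = 0

Intervening on subsidy: inflation = 141*subsidy - 185. Reaching 1523 requires subsidy = 1708/141, not an integer.
Intervening on policy_rate: with other inputs at their observed values, inflation = -2*policy_rate + 1523. Solving for 1523 gives policy_rate = 0, within [-4, 9].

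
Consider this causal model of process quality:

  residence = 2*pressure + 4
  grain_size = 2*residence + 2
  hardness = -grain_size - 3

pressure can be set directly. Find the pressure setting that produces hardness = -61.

Substituting into the grain_size equation gives grain_size = 4*pressure + 10.
Substituting into the hardness equation gives hardness = -4*pressure - 13.
Solve -4*pressure - 13 = -61: pressure = (-61 + 13) / -4 = 12.

pressure = 12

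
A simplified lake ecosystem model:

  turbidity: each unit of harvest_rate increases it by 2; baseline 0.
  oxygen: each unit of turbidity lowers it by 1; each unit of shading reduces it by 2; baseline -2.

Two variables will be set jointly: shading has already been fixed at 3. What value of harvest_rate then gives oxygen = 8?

harvest_rate = -8

With shading held at 3:
Substituting into the oxygen equation gives oxygen = -2*harvest_rate - 8.
Solve -2*harvest_rate - 8 = 8: harvest_rate = (8 + 8) / -2 = -8.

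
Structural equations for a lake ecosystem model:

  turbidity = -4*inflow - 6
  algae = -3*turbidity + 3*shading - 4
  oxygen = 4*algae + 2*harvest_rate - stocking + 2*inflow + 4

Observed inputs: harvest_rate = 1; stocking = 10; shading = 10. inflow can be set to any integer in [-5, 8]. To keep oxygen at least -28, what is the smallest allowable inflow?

inflow = -4

Substituting into the algae equation gives algae = 12*inflow + 44.
This gives oxygen = 50*inflow + 172.
Require 50*inflow + 172 ≥ -28, so inflow ≥ -4.
The smallest integer in [-5, 8] satisfying this is -4.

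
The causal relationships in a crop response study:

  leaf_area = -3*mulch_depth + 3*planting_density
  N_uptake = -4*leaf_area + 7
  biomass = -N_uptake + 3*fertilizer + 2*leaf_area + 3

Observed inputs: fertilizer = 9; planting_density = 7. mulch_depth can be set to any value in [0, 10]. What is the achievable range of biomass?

Substituting into the leaf_area equation gives leaf_area = -3*mulch_depth + 21.
N_uptake becomes 12*mulch_depth - 77.
This gives biomass = -18*mulch_depth + 149.
Linear in mulch_depth, so extremes are at the endpoints: mulch_depth = 0 gives biomass = 149; mulch_depth = 10 gives biomass = -31.

-31 to 149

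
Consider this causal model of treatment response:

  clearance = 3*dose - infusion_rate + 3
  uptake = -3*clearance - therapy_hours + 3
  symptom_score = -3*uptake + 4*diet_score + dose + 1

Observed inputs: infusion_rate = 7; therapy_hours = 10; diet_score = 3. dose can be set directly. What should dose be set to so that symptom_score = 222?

dose = 8

Substituting into the clearance equation gives clearance = 3*dose - 4.
Substituting into the uptake equation gives uptake = -9*dose + 5.
Substituting into the symptom_score equation gives symptom_score = 28*dose - 2.
Solve 28*dose - 2 = 222: dose = (222 + 2) / 28 = 8.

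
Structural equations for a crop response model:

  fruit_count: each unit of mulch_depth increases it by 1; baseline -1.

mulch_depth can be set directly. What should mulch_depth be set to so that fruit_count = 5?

mulch_depth = 6

Solve mulch_depth - 1 = 5: mulch_depth = (5 + 1) / 1 = 6.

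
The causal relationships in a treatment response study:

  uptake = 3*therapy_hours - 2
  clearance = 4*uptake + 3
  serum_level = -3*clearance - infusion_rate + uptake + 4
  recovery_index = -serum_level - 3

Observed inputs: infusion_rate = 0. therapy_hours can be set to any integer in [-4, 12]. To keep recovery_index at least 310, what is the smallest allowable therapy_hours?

Substituting into the clearance equation gives clearance = 12*therapy_hours - 5.
Substituting into the serum_level equation gives serum_level = -33*therapy_hours + 17.
Substituting into the recovery_index equation gives recovery_index = 33*therapy_hours - 20.
Require 33*therapy_hours - 20 ≥ 310, so therapy_hours ≥ 10.
The smallest integer in [-4, 12] satisfying this is 10.

therapy_hours = 10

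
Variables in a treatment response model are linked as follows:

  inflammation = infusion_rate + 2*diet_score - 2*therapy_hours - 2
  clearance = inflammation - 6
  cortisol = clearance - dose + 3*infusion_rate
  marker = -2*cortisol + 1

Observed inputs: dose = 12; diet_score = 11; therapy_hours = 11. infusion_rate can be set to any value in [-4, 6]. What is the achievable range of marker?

-7 to 73

Substituting into the inflammation equation gives inflammation = infusion_rate - 2.
Substituting into the clearance equation gives clearance = infusion_rate - 8.
Substituting into the cortisol equation gives cortisol = 4*infusion_rate - 20.
Substituting into the marker equation gives marker = -8*infusion_rate + 41.
Linear in infusion_rate, so extremes are at the endpoints: infusion_rate = -4 gives marker = 73; infusion_rate = 6 gives marker = -7.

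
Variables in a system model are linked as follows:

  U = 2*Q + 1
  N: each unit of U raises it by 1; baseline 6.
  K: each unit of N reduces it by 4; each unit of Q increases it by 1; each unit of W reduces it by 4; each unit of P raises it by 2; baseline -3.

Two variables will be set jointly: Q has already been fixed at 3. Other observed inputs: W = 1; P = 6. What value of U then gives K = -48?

U = 8

With Q held at 3:
Intervening on U fixes its value directly, overriding its dependence on Q.
Substituting into the K equation gives K = -4*U - 16.
Solve -4*U - 16 = -48: U = (-48 + 16) / -4 = 8.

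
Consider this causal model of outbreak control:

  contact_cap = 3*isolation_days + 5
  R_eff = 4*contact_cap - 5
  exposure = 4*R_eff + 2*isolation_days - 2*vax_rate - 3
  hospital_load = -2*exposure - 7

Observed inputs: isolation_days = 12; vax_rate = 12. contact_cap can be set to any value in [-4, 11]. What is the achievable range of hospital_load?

Intervening on contact_cap fixes its value directly, overriding its dependence on isolation_days.
Substituting into the exposure equation gives exposure = 16*contact_cap - 23.
Substituting into the hospital_load equation gives hospital_load = -32*contact_cap + 39.
Linear in contact_cap, so extremes are at the endpoints: contact_cap = -4 gives hospital_load = 167; contact_cap = 11 gives hospital_load = -313.

-313 to 167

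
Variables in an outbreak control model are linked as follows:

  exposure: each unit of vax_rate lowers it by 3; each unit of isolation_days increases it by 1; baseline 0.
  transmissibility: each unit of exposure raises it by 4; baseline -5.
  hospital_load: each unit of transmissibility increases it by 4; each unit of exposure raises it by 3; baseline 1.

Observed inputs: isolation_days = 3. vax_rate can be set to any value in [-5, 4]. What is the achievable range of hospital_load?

Substituting into the exposure equation gives exposure = -3*vax_rate + 3.
Substituting into the transmissibility equation gives transmissibility = -12*vax_rate + 7.
This gives hospital_load = -57*vax_rate + 38.
Linear in vax_rate, so extremes are at the endpoints: vax_rate = -5 gives hospital_load = 323; vax_rate = 4 gives hospital_load = -190.

-190 to 323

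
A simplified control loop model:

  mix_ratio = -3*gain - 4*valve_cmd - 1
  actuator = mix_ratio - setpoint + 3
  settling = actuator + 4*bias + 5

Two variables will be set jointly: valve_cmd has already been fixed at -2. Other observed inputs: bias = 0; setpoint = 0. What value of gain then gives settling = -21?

gain = 12

With valve_cmd held at -2:
Substituting into the mix_ratio equation gives mix_ratio = -3*gain + 7.
This gives actuator = -3*gain + 10.
This gives settling = -3*gain + 15.
Solve -3*gain + 15 = -21: gain = (-21 - 15) / -3 = 12.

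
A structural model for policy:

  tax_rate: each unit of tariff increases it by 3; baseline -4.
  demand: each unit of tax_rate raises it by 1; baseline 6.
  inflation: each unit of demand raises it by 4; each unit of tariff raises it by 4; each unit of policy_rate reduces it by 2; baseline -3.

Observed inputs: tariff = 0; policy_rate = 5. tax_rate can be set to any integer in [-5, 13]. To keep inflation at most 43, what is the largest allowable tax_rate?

tax_rate = 8

Intervening on tax_rate fixes its value directly, overriding its dependence on tariff.
Substituting into the inflation equation gives inflation = 4*tax_rate + 11.
Require 4*tax_rate + 11 ≤ 43, so tax_rate ≤ 8.
The largest integer in [-5, 13] satisfying this is 8.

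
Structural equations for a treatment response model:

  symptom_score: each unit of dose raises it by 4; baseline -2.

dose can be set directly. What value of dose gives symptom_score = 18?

Solve 4*dose - 2 = 18: dose = (18 + 2) / 4 = 5.

dose = 5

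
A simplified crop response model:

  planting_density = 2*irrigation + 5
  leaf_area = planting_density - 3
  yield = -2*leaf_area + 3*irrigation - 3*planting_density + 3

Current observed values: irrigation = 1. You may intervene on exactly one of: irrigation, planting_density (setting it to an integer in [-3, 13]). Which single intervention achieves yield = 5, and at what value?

set irrigation = -3

Intervening on irrigation: with other inputs at their observed values, yield = -7*irrigation - 16. Solving for 5 gives irrigation = -3, within [-3, 13].
Intervening on planting_density: yield = -5*planting_density + 12. Reaching 5 requires planting_density = 7/5, not an integer.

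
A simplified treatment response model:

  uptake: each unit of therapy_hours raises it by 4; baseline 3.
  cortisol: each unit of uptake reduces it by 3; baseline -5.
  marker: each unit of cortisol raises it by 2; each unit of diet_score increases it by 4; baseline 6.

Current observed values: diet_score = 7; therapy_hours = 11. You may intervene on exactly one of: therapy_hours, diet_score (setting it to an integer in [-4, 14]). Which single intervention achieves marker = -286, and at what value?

set diet_score = 0

Intervening on therapy_hours: marker = -24*therapy_hours + 6. Reaching -286 requires therapy_hours = 73/6, not an integer.
Intervening on diet_score: with other inputs at their observed values, marker = 4*diet_score - 286. Solving for -286 gives diet_score = 0, within [-4, 14].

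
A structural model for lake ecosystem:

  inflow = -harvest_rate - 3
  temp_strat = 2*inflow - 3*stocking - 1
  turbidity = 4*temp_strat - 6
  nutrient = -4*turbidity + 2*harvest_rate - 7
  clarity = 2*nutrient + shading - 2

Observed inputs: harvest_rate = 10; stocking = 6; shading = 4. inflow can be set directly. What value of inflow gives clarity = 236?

inflow = 7

Intervening on inflow fixes its value directly, overriding its dependence on harvest_rate.
Substituting into the temp_strat equation gives temp_strat = 2*inflow - 19.
turbidity becomes 8*inflow - 82.
This gives nutrient = -32*inflow + 341.
So clarity = -64*inflow + 684.
Solve -64*inflow + 684 = 236: inflow = (236 - 684) / -64 = 7.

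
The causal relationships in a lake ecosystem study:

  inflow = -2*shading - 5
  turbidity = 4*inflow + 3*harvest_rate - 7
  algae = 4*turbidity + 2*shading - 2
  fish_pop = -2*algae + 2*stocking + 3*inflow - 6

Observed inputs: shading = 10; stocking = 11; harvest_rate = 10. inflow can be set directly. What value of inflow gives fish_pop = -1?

Intervening on inflow fixes its value directly, overriding its dependence on shading.
Substituting into the turbidity equation gives turbidity = 4*inflow + 23.
Substituting into the algae equation gives algae = 16*inflow + 110.
Substituting into the fish_pop equation gives fish_pop = -29*inflow - 204.
Solve -29*inflow - 204 = -1: inflow = (-1 + 204) / -29 = -7.

inflow = -7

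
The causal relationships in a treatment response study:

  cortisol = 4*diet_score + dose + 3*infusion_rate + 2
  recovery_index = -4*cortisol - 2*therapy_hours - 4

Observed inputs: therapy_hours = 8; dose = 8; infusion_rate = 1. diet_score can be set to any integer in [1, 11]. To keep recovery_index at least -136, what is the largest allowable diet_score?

diet_score = 4

Substituting into the cortisol equation gives cortisol = 4*diet_score + 13.
recovery_index becomes -16*diet_score - 72.
Require -16*diet_score - 72 ≥ -136, so diet_score ≤ 4.
The largest integer in [1, 11] satisfying this is 4.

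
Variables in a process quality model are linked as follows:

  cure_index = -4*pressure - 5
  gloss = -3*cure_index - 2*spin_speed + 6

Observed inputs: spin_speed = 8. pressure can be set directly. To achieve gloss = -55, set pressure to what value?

pressure = -5

Substituting into the gloss equation gives gloss = 12*pressure + 5.
Solve 12*pressure + 5 = -55: pressure = (-55 - 5) / 12 = -5.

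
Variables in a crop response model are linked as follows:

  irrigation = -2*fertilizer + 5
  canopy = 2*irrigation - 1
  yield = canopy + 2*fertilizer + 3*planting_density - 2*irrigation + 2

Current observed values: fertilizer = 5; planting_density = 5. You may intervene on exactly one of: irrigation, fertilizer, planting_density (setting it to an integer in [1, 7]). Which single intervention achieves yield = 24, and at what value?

Intervening on irrigation: the paths from irrigation to yield cancel (net effect zero), leaving yield = 26; 24 is unreachable this way.
Intervening on fertilizer: with other inputs at their observed values, yield = 2*fertilizer + 16. Solving for 24 gives fertilizer = 4, within [1, 7].
Intervening on planting_density: yield = 3*planting_density + 11. Reaching 24 requires planting_density = 13/3, not an integer.

set fertilizer = 4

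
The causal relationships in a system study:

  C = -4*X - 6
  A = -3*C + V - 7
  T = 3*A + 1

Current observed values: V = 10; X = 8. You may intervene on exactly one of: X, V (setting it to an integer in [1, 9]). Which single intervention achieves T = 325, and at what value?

Intervening on X: T = 36*X + 64. Reaching 325 requires X = 29/4, not an integer.
Intervening on V: with other inputs at their observed values, T = 3*V + 322. Solving for 325 gives V = 1, within [1, 9].

set V = 1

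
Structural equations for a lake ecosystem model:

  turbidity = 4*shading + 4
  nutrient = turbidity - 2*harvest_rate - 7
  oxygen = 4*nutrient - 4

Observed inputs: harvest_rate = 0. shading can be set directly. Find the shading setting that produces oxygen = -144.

Substituting into the nutrient equation gives nutrient = 4*shading - 3.
This gives oxygen = 16*shading - 16.
Solve 16*shading - 16 = -144: shading = (-144 + 16) / 16 = -8.

shading = -8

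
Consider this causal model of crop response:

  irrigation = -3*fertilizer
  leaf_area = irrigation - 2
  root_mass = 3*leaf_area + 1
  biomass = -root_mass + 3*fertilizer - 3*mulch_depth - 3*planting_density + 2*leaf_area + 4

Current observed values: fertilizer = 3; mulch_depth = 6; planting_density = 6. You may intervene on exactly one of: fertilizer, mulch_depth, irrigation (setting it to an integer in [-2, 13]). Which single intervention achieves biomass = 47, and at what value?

set fertilizer = 13

Intervening on fertilizer: with other inputs at their observed values, biomass = 6*fertilizer - 31. Solving for 47 gives fertilizer = 13, within [-2, 13].
Intervening on mulch_depth: biomass = -3*mulch_depth + 5. Reaching 47 requires mulch_depth = -14, outside [-2, 13].
Intervening on irrigation: biomass = -irrigation - 22. Reaching 47 requires irrigation = -69, outside [-2, 13].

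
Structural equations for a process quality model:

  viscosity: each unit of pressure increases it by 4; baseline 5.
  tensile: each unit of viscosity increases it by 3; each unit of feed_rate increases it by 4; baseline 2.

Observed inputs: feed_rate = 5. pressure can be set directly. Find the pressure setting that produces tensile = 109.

pressure = 6

Substituting into the tensile equation gives tensile = 12*pressure + 37.
Solve 12*pressure + 37 = 109: pressure = (109 - 37) / 12 = 6.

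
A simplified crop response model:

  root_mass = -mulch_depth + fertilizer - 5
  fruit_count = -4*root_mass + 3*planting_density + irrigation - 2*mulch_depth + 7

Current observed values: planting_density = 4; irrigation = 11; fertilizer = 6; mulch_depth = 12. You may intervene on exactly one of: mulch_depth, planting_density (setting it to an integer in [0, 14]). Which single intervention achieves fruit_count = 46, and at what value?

Intervening on mulch_depth: with other inputs at their observed values, fruit_count = 2*mulch_depth + 26. Solving for 46 gives mulch_depth = 10, within [0, 14].
Intervening on planting_density: fruit_count = 3*planting_density + 38. Reaching 46 requires planting_density = 8/3, not an integer.

set mulch_depth = 10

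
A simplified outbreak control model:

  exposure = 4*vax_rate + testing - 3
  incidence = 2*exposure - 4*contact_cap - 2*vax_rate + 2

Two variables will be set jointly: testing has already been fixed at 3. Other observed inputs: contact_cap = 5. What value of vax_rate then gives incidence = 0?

With testing held at 3:
Substituting into the exposure equation gives exposure = 4*vax_rate.
Substituting into the incidence equation gives incidence = 6*vax_rate - 18.
Solve 6*vax_rate - 18 = 0: vax_rate = (0 + 18) / 6 = 3.

vax_rate = 3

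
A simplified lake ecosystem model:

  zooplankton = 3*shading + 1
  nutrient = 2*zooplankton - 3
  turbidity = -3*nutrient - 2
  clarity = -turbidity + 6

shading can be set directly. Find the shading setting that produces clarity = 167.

shading = 9

Substituting into the nutrient equation gives nutrient = 6*shading - 1.
Substituting into the turbidity equation gives turbidity = -18*shading + 1.
This gives clarity = 18*shading + 5.
Solve 18*shading + 5 = 167: shading = (167 - 5) / 18 = 9.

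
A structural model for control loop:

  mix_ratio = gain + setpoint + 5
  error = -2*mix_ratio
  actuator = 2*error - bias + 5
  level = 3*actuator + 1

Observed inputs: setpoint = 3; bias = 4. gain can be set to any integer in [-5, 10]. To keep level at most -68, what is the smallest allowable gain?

Substituting into the mix_ratio equation gives mix_ratio = gain + 8.
Substituting into the error equation gives error = -2*gain - 16.
actuator becomes -4*gain - 31.
Substituting into the level equation gives level = -12*gain - 92.
Require -12*gain - 92 ≤ -68, so gain ≥ -2.
The smallest integer in [-5, 10] satisfying this is -2.

gain = -2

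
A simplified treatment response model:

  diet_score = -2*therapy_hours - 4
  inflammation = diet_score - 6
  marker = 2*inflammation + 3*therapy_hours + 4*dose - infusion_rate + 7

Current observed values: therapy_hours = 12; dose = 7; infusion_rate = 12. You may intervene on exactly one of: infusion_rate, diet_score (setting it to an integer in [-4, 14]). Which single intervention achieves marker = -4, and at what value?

Intervening on infusion_rate: with other inputs at their observed values, marker = -infusion_rate + 3. Solving for -4 gives infusion_rate = 7, within [-4, 14].
Intervening on diet_score: marker = 2*diet_score + 47. Reaching -4 requires diet_score = -51/2, not an integer.

set infusion_rate = 7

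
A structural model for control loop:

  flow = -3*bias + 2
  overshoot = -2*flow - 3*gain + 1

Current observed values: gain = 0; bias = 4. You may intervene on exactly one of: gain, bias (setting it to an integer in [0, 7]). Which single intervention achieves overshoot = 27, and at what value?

set bias = 5

Intervening on gain: overshoot = -3*gain + 21. Reaching 27 requires gain = -2, outside [0, 7].
Intervening on bias: with other inputs at their observed values, overshoot = 6*bias - 3. Solving for 27 gives bias = 5, within [0, 7].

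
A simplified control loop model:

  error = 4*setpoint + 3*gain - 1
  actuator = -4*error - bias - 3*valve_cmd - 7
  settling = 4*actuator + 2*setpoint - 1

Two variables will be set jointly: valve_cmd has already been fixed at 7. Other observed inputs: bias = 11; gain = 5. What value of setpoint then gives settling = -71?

With valve_cmd held at 7:
Substituting into the error equation gives error = 4*setpoint + 14.
actuator becomes -16*setpoint - 95.
Substituting into the settling equation gives settling = -62*setpoint - 381.
Solve -62*setpoint - 381 = -71: setpoint = (-71 + 381) / -62 = -5.

setpoint = -5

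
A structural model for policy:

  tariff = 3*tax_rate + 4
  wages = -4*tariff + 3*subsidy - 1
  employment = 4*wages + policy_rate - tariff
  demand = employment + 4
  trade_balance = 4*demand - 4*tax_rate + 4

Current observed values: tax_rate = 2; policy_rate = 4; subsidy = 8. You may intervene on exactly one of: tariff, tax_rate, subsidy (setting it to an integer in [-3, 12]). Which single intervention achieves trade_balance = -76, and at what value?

Intervening on tariff: trade_balance = -68*tariff + 396. Reaching -76 requires tariff = 118/17, not an integer.
Intervening on tax_rate: with other inputs at their observed values, trade_balance = -208*tax_rate + 132. Solving for -76 gives tax_rate = 1, within [-3, 12].
Intervening on subsidy: trade_balance = 48*subsidy - 668. Reaching -76 requires subsidy = 37/3, not an integer.

set tax_rate = 1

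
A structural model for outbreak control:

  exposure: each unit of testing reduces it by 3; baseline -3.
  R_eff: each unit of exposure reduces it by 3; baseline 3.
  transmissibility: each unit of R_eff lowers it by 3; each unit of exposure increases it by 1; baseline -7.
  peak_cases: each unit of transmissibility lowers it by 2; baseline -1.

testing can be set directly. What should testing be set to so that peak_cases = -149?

Substituting into the R_eff equation gives R_eff = 9*testing + 12.
So transmissibility = -30*testing - 46.
Substituting into the peak_cases equation gives peak_cases = 60*testing + 91.
Solve 60*testing + 91 = -149: testing = (-149 - 91) / 60 = -4.

testing = -4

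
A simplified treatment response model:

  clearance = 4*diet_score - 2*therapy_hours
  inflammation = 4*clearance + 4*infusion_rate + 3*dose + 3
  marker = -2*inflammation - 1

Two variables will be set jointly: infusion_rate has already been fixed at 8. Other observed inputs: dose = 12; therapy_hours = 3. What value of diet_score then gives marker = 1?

With infusion_rate held at 8:
Substituting into the clearance equation gives clearance = 4*diet_score - 6.
This gives inflammation = 16*diet_score + 47.
So marker = -32*diet_score - 95.
Solve -32*diet_score - 95 = 1: diet_score = (1 + 95) / -32 = -3.

diet_score = -3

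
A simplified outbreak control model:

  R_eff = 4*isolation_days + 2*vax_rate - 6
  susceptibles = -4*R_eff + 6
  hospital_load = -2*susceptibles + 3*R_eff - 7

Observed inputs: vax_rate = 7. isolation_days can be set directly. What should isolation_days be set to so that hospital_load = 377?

Substituting into the R_eff equation gives R_eff = 4*isolation_days + 8.
This gives susceptibles = -16*isolation_days - 26.
Substituting into the hospital_load equation gives hospital_load = 44*isolation_days + 69.
Solve 44*isolation_days + 69 = 377: isolation_days = (377 - 69) / 44 = 7.

isolation_days = 7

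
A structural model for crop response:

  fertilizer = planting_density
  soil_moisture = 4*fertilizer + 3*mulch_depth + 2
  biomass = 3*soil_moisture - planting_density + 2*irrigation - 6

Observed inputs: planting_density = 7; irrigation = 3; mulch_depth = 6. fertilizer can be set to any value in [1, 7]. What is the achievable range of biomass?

Intervening on fertilizer fixes its value directly, overriding its dependence on planting_density.
Substituting into the soil_moisture equation gives soil_moisture = 4*fertilizer + 20.
Substituting into the biomass equation gives biomass = 12*fertilizer + 53.
Linear in fertilizer, so extremes are at the endpoints: fertilizer = 1 gives biomass = 65; fertilizer = 7 gives biomass = 137.

65 to 137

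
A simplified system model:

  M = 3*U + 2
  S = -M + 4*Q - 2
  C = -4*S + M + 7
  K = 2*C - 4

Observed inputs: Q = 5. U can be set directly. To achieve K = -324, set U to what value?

Substituting into the S equation gives S = -3*U + 16.
Substituting into the C equation gives C = 15*U - 55.
K becomes 30*U - 114.
Solve 30*U - 114 = -324: U = (-324 + 114) / 30 = -7.

U = -7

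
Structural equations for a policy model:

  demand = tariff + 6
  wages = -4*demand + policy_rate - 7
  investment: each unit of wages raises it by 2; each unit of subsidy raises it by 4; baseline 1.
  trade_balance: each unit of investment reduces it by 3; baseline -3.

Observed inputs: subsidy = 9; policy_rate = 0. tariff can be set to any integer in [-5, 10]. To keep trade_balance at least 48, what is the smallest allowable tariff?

Substituting into the wages equation gives wages = -4*tariff - 31.
Substituting into the investment equation gives investment = -8*tariff - 25.
trade_balance becomes 24*tariff + 72.
Require 24*tariff + 72 ≥ 48, so tariff ≥ -1.
The smallest integer in [-5, 10] satisfying this is -1.

tariff = -1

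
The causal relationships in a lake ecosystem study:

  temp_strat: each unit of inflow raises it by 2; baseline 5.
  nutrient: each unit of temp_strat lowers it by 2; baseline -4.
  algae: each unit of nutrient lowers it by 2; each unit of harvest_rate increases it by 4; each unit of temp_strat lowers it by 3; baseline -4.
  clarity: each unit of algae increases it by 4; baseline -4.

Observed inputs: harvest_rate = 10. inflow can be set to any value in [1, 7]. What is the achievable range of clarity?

Substituting into the nutrient equation gives nutrient = -4*inflow - 14.
This gives algae = 2*inflow + 49.
Substituting into the clarity equation gives clarity = 8*inflow + 192.
Linear in inflow, so extremes are at the endpoints: inflow = 1 gives clarity = 200; inflow = 7 gives clarity = 248.

200 to 248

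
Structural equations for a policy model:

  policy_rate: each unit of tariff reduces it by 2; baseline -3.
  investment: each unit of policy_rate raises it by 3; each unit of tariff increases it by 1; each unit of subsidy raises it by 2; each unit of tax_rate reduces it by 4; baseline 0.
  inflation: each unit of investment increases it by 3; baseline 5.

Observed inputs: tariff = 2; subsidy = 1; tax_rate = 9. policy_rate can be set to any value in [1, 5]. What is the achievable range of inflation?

-82 to -46

Intervening on policy_rate fixes its value directly, overriding its dependence on tariff.
Substituting into the investment equation gives investment = 3*policy_rate - 32.
Substituting into the inflation equation gives inflation = 9*policy_rate - 91.
Linear in policy_rate, so extremes are at the endpoints: policy_rate = 1 gives inflation = -82; policy_rate = 5 gives inflation = -46.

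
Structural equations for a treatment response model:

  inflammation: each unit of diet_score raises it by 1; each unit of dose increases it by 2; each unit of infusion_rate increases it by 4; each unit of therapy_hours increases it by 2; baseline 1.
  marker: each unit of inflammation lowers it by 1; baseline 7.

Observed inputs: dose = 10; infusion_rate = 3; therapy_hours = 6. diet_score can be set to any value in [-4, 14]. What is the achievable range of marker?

Substituting into the inflammation equation gives inflammation = diet_score + 45.
Substituting into the marker equation gives marker = -diet_score - 38.
Linear in diet_score, so extremes are at the endpoints: diet_score = -4 gives marker = -34; diet_score = 14 gives marker = -52.

-52 to -34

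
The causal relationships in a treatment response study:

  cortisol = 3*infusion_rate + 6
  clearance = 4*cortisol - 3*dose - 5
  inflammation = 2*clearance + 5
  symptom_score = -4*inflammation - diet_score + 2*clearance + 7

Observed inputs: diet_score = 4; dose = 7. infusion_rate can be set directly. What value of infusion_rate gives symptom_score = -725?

Substituting into the clearance equation gives clearance = 12*infusion_rate - 2.
inflammation becomes 24*infusion_rate + 1.
So symptom_score = -72*infusion_rate - 5.
Solve -72*infusion_rate - 5 = -725: infusion_rate = (-725 + 5) / -72 = 10.

infusion_rate = 10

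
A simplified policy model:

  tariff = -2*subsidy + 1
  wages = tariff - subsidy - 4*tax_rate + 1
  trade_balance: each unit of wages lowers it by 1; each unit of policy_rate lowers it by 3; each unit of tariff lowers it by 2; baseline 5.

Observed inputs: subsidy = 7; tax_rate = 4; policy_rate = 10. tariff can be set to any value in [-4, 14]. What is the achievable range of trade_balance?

-45 to 9

Intervening on tariff fixes its value directly, overriding its dependence on subsidy.
Substituting into the wages equation gives wages = tariff - 22.
Substituting into the trade_balance equation gives trade_balance = -3*tariff - 3.
Linear in tariff, so extremes are at the endpoints: tariff = -4 gives trade_balance = 9; tariff = 14 gives trade_balance = -45.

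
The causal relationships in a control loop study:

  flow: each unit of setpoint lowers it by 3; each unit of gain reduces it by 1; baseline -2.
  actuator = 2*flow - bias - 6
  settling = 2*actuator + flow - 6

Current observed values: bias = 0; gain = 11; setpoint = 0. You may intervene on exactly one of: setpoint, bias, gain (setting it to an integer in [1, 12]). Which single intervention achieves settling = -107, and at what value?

Intervening on setpoint: settling = -15*setpoint - 83. Reaching -107 requires setpoint = 8/5, not an integer.
Intervening on bias: with other inputs at their observed values, settling = -2*bias - 83. Solving for -107 gives bias = 12, within [1, 12].
Intervening on gain: settling = -5*gain - 28. Reaching -107 requires gain = 79/5, not an integer.

set bias = 12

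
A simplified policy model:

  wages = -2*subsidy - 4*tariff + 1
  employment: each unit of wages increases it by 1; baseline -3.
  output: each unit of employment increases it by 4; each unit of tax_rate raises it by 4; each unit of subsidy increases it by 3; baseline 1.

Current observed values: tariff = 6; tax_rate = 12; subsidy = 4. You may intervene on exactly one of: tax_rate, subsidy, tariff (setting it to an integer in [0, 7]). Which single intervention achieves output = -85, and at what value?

Intervening on tax_rate: output = 4*tax_rate - 123. Reaching -85 requires tax_rate = 19/2, not an integer.
Intervening on subsidy: with other inputs at their observed values, output = -5*subsidy - 55. Solving for -85 gives subsidy = 6, within [0, 7].
Intervening on tariff: output = -16*tariff + 21. Reaching -85 requires tariff = 53/8, not an integer.

set subsidy = 6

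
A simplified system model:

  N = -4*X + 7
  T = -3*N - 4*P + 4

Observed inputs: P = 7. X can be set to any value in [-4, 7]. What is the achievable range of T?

-93 to 39

Substituting into the T equation gives T = 12*X - 45.
Linear in X, so extremes are at the endpoints: X = -4 gives T = -93; X = 7 gives T = 39.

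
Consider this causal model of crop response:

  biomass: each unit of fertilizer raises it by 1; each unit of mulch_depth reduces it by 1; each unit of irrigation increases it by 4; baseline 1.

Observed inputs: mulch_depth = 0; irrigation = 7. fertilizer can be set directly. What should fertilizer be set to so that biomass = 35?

Substituting into the biomass equation gives biomass = fertilizer + 29.
Solve fertilizer + 29 = 35: fertilizer = (35 - 29) / 1 = 6.

fertilizer = 6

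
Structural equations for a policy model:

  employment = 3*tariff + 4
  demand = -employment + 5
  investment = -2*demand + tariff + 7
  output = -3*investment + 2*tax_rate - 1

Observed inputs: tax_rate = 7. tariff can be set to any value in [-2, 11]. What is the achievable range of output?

-233 to 40

Substituting into the demand equation gives demand = -3*tariff + 1.
This gives investment = 7*tariff + 5.
Substituting into the output equation gives output = -21*tariff - 2.
Linear in tariff, so extremes are at the endpoints: tariff = -2 gives output = 40; tariff = 11 gives output = -233.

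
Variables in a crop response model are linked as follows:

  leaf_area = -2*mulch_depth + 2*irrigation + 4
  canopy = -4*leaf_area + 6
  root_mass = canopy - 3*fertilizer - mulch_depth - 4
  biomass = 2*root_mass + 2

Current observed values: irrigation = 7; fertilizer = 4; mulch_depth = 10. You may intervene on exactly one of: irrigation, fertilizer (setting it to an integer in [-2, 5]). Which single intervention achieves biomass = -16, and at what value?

Intervening on irrigation: biomass = -16*irrigation + 90. Reaching -16 requires irrigation = 53/8, not an integer.
Intervening on fertilizer: with other inputs at their observed values, biomass = -6*fertilizer + 2. Solving for -16 gives fertilizer = 3, within [-2, 5].

set fertilizer = 3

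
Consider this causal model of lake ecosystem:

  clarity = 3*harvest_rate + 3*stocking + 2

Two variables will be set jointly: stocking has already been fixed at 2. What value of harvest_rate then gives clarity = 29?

harvest_rate = 7

With stocking held at 2:
Substituting into the clarity equation gives clarity = 3*harvest_rate + 8.
Solve 3*harvest_rate + 8 = 29: harvest_rate = (29 - 8) / 3 = 7.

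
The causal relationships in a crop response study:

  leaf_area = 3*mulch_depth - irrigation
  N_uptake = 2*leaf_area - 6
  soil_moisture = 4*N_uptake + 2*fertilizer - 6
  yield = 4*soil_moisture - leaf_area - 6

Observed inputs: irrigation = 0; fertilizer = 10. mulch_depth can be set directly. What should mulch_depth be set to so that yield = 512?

Substituting into the leaf_area equation gives leaf_area = 3*mulch_depth.
So N_uptake = 6*mulch_depth - 6.
Substituting into the soil_moisture equation gives soil_moisture = 24*mulch_depth - 10.
Substituting into the yield equation gives yield = 93*mulch_depth - 46.
Solve 93*mulch_depth - 46 = 512: mulch_depth = (512 + 46) / 93 = 6.

mulch_depth = 6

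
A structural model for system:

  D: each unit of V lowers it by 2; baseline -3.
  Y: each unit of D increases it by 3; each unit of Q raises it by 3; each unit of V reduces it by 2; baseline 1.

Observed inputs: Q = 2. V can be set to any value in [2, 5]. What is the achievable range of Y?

-42 to -18

Substituting into the Y equation gives Y = -8*V - 2.
Linear in V, so extremes are at the endpoints: V = 2 gives Y = -18; V = 5 gives Y = -42.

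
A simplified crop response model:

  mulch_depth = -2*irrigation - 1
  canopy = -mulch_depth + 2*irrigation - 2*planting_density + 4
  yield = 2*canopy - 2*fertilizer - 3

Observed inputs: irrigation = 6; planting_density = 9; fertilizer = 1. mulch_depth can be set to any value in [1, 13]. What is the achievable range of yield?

Intervening on mulch_depth fixes its value directly, overriding its dependence on irrigation.
Substituting into the canopy equation gives canopy = -mulch_depth - 2.
Substituting into the yield equation gives yield = -2*mulch_depth - 9.
Linear in mulch_depth, so extremes are at the endpoints: mulch_depth = 1 gives yield = -11; mulch_depth = 13 gives yield = -35.

-35 to -11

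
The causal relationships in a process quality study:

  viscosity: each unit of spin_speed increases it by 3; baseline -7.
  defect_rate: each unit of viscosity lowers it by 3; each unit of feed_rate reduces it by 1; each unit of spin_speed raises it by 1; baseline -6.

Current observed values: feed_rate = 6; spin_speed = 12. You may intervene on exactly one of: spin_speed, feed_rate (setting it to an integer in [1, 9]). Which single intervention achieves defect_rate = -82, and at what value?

Intervening on spin_speed: defect_rate = -8*spin_speed + 9. Reaching -82 requires spin_speed = 91/8, not an integer.
Intervening on feed_rate: with other inputs at their observed values, defect_rate = -feed_rate - 81. Solving for -82 gives feed_rate = 1, within [1, 9].

set feed_rate = 1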